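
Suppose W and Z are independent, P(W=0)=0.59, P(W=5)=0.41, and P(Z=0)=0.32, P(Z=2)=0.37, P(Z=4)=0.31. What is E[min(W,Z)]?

E[min(W,Z)] = Σ_w Σ_z min(w,z) · P(W=w)P(Z=z)
 = 0·0.1888 + 0·0.2183 + 0·0.1829 + 0·0.1312 + 2·0.1517 + 4·0.1271
 = 0 + 0 + 0 + 0 + 0.3034 + 0.5084
 = 0.8118

0.8118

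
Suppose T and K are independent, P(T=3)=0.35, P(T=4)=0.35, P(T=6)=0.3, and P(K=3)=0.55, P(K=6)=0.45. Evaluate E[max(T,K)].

E[max(T,K)] = Σ_t Σ_k max(t,k) · P(T=t)P(K=k)
 = 3·0.1925 + 6·0.1575 + 4·0.1925 + 6·0.1575 + 6·0.165 + 6·0.135
 = 0.5775 + 0.945 + 0.77 + 0.945 + 0.99 + 0.81
 = 5.0375

5.0375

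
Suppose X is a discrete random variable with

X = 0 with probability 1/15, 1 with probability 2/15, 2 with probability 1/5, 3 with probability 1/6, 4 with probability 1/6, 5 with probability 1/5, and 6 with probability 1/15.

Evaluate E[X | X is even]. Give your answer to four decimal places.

2.9333

P(X is even) = 1/15 + 1/5 + 1/6 + 1/15 = 1/2.
E[X | X is even] = [0·1/15 + 2·1/5 + 4·1/6 + 6·1/15] / (1/2)
 = 22/15 / (1/2)
 = 44/15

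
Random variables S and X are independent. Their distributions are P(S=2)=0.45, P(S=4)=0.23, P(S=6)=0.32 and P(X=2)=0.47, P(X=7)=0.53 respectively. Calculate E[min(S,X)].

E[min(S,X)] = Σ_s Σ_x min(s,x) · P(S=s)P(X=x)
 = 2·0.2115 + 2·0.2385 + 2·0.1081 + 4·0.1219 + 2·0.1504 + 6·0.1696
 = 0.423 + 0.477 + 0.2162 + 0.4876 + 0.3008 + 1.0176
 = 2.9222

2.9222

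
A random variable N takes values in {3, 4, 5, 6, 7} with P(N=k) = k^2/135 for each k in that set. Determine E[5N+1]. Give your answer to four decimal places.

29.7037

E[5N+1] = Σ (5n+1)·P(N=n)
 = 16·1/15 + 21·16/135 + 26·5/27 + 31·4/15 + 36·49/135
 = 16/15 + 112/45 + 130/27 + 124/15 + 196/15
 = 802/27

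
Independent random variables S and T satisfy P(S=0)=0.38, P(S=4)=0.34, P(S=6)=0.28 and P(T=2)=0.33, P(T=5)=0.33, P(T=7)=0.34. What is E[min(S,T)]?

E[min(S,T)] = Σ_s Σ_t min(s,t) · P(S=s)P(T=t)
 = 0·0.1254 + 0·0.1254 + 0·0.1292 + 2·0.1122 + 4·0.1122 + 4·0.1156 + 2·0.0924 + 5·0.0924 + 6·0.0952
 = 0 + 0 + 0 + 0.2244 + 0.4488 + 0.4624 + 0.1848 + 0.462 + 0.5712
 = 2.3536

2.3536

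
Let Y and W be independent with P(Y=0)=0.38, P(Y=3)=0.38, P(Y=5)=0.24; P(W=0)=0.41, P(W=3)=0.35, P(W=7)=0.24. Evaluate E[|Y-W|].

2.6448

E[|Y-W|] = Σ_y Σ_w |y-w| · P(Y=y)P(W=w)
 = 0·0.1558 + 3·0.133 + 7·0.0912 + 3·0.1558 + 0·0.133 + 4·0.0912 + 5·0.0984 + 2·0.084 + 2·0.0576
 = 0 + 0.399 + 0.6384 + 0.4674 + 0 + 0.3648 + 0.492 + 0.168 + 0.1152
 = 2.6448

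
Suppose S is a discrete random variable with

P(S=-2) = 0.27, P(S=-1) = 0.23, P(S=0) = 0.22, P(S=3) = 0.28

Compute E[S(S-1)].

E[S(S-1)] = Σ s(s-1)·P(S=s)
 = 6·0.27 + 2·0.23 + 0·0.22 + 6·0.28
 = 1.62 + 0.46 + 0 + 1.68
 = 3.76

3.76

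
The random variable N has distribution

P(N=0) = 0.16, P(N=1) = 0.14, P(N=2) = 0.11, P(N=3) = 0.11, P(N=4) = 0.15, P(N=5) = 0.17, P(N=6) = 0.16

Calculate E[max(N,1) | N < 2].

P(N < 2) = 0.16 + 0.14 = 0.3.
E[max(N,1) | N < 2] = [1·0.16 + 1·0.14] / 0.3
 = 0.3 / 0.3
 = 1

1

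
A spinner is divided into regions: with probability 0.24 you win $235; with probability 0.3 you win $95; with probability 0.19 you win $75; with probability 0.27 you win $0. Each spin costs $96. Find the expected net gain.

E[payout] = 235·0.24 + 95·0.3 + 75·0.19 + 0·0.27
 = 56.4 + 28.5 + 14.25 + 0
 = 99.15
Net = 99.15 - 96 = 3.15

3.15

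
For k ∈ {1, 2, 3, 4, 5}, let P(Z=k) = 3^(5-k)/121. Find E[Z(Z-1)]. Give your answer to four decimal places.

1.3554

E[Z(Z-1)] = Σ z(z-1)·P(Z=z)
 = 0·81/121 + 2·27/121 + 6·9/121 + 12·3/121 + 20·1/121
 = 0 + 54/121 + 54/121 + 36/121 + 20/121
 = 164/121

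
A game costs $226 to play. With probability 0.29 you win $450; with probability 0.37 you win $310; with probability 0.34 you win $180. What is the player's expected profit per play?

E[payout] = 450·0.29 + 310·0.37 + 180·0.34
 = 130.5 + 114.7 + 61.2
 = 306.4
Net = 306.4 - 226 = 80.4

80.4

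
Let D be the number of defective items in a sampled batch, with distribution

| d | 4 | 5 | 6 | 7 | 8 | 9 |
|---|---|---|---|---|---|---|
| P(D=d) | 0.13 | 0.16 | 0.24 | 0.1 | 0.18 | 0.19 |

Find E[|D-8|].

1.77

E[|D-8|] = Σ |d-8|·P(D=d)
 = 4·0.13 + 3·0.16 + 2·0.24 + 1·0.1 + 0·0.18 + 1·0.19
 = 0.52 + 0.48 + 0.48 + 0.1 + 0 + 0.19
 = 1.77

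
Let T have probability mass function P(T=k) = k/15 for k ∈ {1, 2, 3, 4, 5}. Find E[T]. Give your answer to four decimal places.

3.6667

E[T] = Σ t·P(T=t)
 = 1·1/15 + 2·2/15 + 3·1/5 + 4·4/15 + 5·1/3
 = 1/15 + 4/15 + 3/5 + 16/15 + 5/3
 = 11/3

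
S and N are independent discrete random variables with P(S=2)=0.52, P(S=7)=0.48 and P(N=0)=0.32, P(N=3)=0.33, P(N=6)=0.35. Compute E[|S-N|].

E[|S-N|] = Σ_s Σ_n |s-n| · P(S=s)P(N=n)
 = 2·0.1664 + 1·0.1716 + 4·0.182 + 7·0.1536 + 4·0.1584 + 1·0.168
 = 0.3328 + 0.1716 + 0.728 + 1.0752 + 0.6336 + 0.168
 = 3.1092

3.1092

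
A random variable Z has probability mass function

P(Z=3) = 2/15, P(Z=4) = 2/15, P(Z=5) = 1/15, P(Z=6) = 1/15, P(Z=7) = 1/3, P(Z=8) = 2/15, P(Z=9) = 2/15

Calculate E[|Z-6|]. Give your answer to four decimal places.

1.7333

E[|Z-6|] = Σ |z-6|·P(Z=z)
 = 3·2/15 + 2·2/15 + 1·1/15 + 0·1/15 + 1·1/3 + 2·2/15 + 3·2/15
 = 2/5 + 4/15 + 1/15 + 0 + 1/3 + 4/15 + 2/5
 = 26/15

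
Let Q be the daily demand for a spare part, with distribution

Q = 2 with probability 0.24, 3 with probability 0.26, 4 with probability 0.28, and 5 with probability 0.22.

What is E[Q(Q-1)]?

9.8

E[Q(Q-1)] = Σ q(q-1)·P(Q=q)
 = 2·0.24 + 6·0.26 + 12·0.28 + 20·0.22
 = 0.48 + 1.56 + 3.36 + 4.4
 = 9.8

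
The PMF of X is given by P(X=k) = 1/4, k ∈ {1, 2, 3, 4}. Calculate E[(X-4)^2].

3.5

E[(X-4)^2] = Σ (x-4)^2·P(X=x)
 = 9·1/4 + 4·1/4 + 1·1/4 + 0·1/4
 = 9/4 + 1 + 1/4 + 0
 = 7/2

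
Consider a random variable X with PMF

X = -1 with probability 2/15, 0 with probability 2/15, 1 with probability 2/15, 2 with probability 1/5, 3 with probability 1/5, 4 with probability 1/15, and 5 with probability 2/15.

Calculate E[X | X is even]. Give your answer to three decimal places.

1.667

P(X is even) = 2/15 + 1/5 + 1/15 = 2/5.
E[X | X is even] = [0·2/15 + 2·1/5 + 4·1/15] / (2/5)
 = 2/3 / (2/5)
 = 5/3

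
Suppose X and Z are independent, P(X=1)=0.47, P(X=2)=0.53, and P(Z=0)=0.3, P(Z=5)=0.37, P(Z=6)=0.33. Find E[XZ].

5.8599

E[XZ] = Σ_x Σ_z xz · P(X=x)P(Z=z)
 = 0·0.141 + 5·0.1739 + 6·0.1551 + 0·0.159 + 10·0.1961 + 12·0.1749
 = 0 + 0.8695 + 0.9306 + 0 + 1.961 + 2.0988
 = 5.8599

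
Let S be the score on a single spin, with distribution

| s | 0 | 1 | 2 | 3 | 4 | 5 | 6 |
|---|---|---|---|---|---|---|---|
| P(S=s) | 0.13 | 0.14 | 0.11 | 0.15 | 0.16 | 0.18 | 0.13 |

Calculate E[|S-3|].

E[|S-3|] = Σ |s-3|·P(S=s)
 = 3·0.13 + 2·0.14 + 1·0.11 + 0·0.15 + 1·0.16 + 2·0.18 + 3·0.13
 = 0.39 + 0.28 + 0.11 + 0 + 0.16 + 0.36 + 0.39
 = 1.69

1.69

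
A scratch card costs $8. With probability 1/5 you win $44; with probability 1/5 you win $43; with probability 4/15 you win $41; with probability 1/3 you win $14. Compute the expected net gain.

25

E[payout] = 44·1/5 + 43·1/5 + 41·4/15 + 14·1/3
 = 44/5 + 43/5 + 164/15 + 14/3
 = 33
Net = 33 - 8 = 25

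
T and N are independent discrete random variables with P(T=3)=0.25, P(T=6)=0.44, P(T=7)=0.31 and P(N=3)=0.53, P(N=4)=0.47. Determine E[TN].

19.2932

E[TN] = Σ_t Σ_n tn · P(T=t)P(N=n)
 = 9·0.1325 + 12·0.1175 + 18·0.2332 + 24·0.2068 + 21·0.1643 + 28·0.1457
 = 1.1925 + 1.41 + 4.1976 + 4.9632 + 3.4503 + 4.0796
 = 19.2932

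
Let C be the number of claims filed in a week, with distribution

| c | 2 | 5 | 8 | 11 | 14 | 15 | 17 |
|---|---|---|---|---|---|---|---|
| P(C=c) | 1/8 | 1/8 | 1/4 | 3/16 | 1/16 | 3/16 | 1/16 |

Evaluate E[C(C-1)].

105.125

E[C(C-1)] = Σ c(c-1)·P(C=c)
 = 2·1/8 + 20·1/8 + 56·1/4 + 110·3/16 + 182·1/16 + 210·3/16 + 272·1/16
 = 1/4 + 5/2 + 14 + 165/8 + 91/8 + 315/8 + 17
 = 841/8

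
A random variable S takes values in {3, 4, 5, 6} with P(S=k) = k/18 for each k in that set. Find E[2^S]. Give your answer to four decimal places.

35.1111

E[2^S] = Σ 2^s·P(S=s)
 = 8·1/6 + 16·2/9 + 32·5/18 + 64·1/3
 = 4/3 + 32/9 + 80/9 + 64/3
 = 316/9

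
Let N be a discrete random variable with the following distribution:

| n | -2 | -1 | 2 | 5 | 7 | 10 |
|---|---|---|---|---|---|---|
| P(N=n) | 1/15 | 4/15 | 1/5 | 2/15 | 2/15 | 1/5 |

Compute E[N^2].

31.2

E[N^2] = Σ n^2·P(N=n)
 = 4·1/15 + 1·4/15 + 4·1/5 + 25·2/15 + 49·2/15 + 100·1/5
 = 4/15 + 4/15 + 4/5 + 10/3 + 98/15 + 20
 = 156/5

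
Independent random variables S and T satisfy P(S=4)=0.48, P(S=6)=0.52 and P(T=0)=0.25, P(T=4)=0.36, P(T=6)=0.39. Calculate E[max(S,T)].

E[max(S,T)] = Σ_s Σ_t max(s,t) · P(S=s)P(T=t)
 = 4·0.12 + 4·0.1728 + 6·0.1872 + 6·0.13 + 6·0.1872 + 6·0.2028
 = 0.48 + 0.6912 + 1.1232 + 0.78 + 1.1232 + 1.2168
 = 5.4144

5.4144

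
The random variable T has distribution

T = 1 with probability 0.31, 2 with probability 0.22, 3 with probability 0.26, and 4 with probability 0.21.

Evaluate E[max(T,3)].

3.21

E[max(T,3)] = Σ max(t,3)·P(T=t)
 = 3·0.31 + 3·0.22 + 3·0.26 + 4·0.21
 = 0.93 + 0.66 + 0.78 + 0.84
 = 3.21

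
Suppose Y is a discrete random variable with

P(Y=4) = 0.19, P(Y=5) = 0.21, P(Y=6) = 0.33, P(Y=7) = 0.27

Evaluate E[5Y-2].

26.4

E[5Y-2] = Σ (5y-2)·P(Y=y)
 = 18·0.19 + 23·0.21 + 28·0.33 + 33·0.27
 = 3.42 + 4.83 + 9.24 + 8.91
 = 26.4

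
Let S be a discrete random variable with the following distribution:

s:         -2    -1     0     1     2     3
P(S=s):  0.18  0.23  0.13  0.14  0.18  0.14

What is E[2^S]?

2.41

E[2^S] = Σ 2^s·P(S=s)
 = 0.25·0.18 + 0.5·0.23 + 1·0.13 + 2·0.14 + 4·0.18 + 8·0.14
 = 0.045 + 0.115 + 0.13 + 0.28 + 0.72 + 1.12
 = 2.41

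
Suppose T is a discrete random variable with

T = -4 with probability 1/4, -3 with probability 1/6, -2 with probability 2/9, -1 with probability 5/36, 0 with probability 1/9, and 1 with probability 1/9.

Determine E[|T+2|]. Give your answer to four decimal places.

E[|T+2|] = Σ |t+2|·P(T=t)
 = 2·1/4 + 1·1/6 + 0·2/9 + 1·5/36 + 2·1/9 + 3·1/9
 = 1/2 + 1/6 + 0 + 5/36 + 2/9 + 1/3
 = 49/36

1.3611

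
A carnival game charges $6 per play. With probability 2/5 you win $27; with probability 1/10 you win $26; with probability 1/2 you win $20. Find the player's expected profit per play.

E[payout] = 27·2/5 + 26·1/10 + 20·1/2
 = 54/5 + 13/5 + 10
 = 117/5
Net = 117/5 - 6 = 87/5

17.4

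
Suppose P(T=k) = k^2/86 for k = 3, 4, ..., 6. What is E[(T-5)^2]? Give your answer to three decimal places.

1.023

E[(T-5)^2] = Σ (t-5)^2·P(T=t)
 = 4·9/86 + 1·8/43 + 0·25/86 + 1·18/43
 = 18/43 + 8/43 + 0 + 18/43
 = 44/43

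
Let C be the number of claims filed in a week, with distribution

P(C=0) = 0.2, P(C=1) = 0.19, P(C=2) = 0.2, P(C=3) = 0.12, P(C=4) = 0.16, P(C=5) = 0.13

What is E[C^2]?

7.88

E[C^2] = Σ c^2·P(C=c)
 = 0·0.2 + 1·0.19 + 4·0.2 + 9·0.12 + 16·0.16 + 25·0.13
 = 0 + 0.19 + 0.8 + 1.08 + 2.56 + 3.25
 = 7.88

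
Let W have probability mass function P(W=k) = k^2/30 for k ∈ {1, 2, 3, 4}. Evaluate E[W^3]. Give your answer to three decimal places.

E[W^3] = Σ w^3·P(W=w)
 = 1·1/30 + 8·2/15 + 27·3/10 + 64·8/15
 = 1/30 + 16/15 + 81/10 + 512/15
 = 130/3

43.333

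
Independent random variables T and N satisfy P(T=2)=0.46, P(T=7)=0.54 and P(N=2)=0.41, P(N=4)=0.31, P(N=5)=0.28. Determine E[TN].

E[TN] = Σ_t Σ_n tn · P(T=t)P(N=n)
 = 4·0.1886 + 8·0.1426 + 10·0.1288 + 14·0.2214 + 28·0.1674 + 35·0.1512
 = 0.7544 + 1.1408 + 1.288 + 3.0996 + 4.6872 + 5.292
 = 16.262

16.262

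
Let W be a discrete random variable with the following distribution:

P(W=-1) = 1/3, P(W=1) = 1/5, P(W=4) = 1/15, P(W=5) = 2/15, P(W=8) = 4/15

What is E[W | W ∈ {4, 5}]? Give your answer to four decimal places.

P(W ∈ {4, 5}) = 1/15 + 2/15 = 1/5.
E[W | W ∈ {4, 5}] = [4·1/15 + 5·2/15] / (1/5)
 = 14/15 / (1/5)
 = 14/3

4.6667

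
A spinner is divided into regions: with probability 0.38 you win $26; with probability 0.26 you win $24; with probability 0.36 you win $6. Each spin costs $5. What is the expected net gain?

13.28

E[payout] = 26·0.38 + 24·0.26 + 6·0.36
 = 9.88 + 6.24 + 2.16
 = 18.28
Net = 18.28 - 5 = 13.28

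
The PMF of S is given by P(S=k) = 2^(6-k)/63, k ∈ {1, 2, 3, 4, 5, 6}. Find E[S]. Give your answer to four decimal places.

E[S] = Σ s·P(S=s)
 = 1·32/63 + 2·16/63 + 3·8/63 + 4·4/63 + 5·2/63 + 6·1/63
 = 32/63 + 32/63 + 8/21 + 16/63 + 10/63 + 2/21
 = 40/21

1.9048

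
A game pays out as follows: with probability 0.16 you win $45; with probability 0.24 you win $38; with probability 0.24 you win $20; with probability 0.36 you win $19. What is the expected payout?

E[payout] = 45·0.16 + 38·0.24 + 20·0.24 + 19·0.36
 = 7.2 + 9.12 + 4.8 + 6.84
 = 27.96

27.96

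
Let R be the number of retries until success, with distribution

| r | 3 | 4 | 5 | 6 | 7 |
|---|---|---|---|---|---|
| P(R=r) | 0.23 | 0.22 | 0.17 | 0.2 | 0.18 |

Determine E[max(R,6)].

6.18

E[max(R,6)] = Σ max(r,6)·P(R=r)
 = 6·0.23 + 6·0.22 + 6·0.17 + 6·0.2 + 7·0.18
 = 1.38 + 1.32 + 1.02 + 1.2 + 1.26
 = 6.18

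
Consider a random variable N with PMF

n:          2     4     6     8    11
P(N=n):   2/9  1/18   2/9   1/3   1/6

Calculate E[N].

6.5

E[N] = Σ n·P(N=n)
 = 2·2/9 + 4·1/18 + 6·2/9 + 8·1/3 + 11·1/6
 = 4/9 + 2/9 + 4/3 + 8/3 + 11/6
 = 13/2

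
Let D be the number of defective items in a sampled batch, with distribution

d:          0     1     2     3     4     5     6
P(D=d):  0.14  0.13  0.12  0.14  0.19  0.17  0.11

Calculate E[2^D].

E[2^D] = Σ 2^d·P(D=d)
 = 1·0.14 + 2·0.13 + 4·0.12 + 8·0.14 + 16·0.19 + 32·0.17 + 64·0.11
 = 0.14 + 0.26 + 0.48 + 1.12 + 3.04 + 5.44 + 7.04
 = 17.52

17.52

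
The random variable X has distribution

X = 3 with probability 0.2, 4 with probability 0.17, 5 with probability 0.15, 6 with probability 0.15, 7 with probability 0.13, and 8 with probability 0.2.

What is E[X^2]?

E[X^2] = Σ x^2·P(X=x)
 = 9·0.2 + 16·0.17 + 25·0.15 + 36·0.15 + 49·0.13 + 64·0.2
 = 1.8 + 2.72 + 3.75 + 5.4 + 6.37 + 12.8
 = 32.84

32.84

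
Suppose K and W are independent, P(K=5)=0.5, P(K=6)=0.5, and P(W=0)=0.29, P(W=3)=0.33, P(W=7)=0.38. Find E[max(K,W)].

E[max(K,W)] = Σ_k Σ_w max(k,w) · P(K=k)P(W=w)
 = 5·0.145 + 5·0.165 + 7·0.19 + 6·0.145 + 6·0.165 + 7·0.19
 = 0.725 + 0.825 + 1.33 + 0.87 + 0.99 + 1.33
 = 6.07

6.07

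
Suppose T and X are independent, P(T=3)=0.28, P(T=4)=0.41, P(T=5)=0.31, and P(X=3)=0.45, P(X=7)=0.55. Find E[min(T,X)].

E[min(T,X)] = Σ_t Σ_x min(t,x) · P(T=t)P(X=x)
 = 3·0.126 + 3·0.154 + 3·0.1845 + 4·0.2255 + 3·0.1395 + 5·0.1705
 = 0.378 + 0.462 + 0.5535 + 0.902 + 0.4185 + 0.8525
 = 3.5665

3.5665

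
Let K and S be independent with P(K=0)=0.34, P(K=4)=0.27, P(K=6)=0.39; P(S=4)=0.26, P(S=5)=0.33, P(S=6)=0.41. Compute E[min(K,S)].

3.0885

E[min(K,S)] = Σ_k Σ_s min(k,s) · P(K=k)P(S=s)
 = 0·0.0884 + 0·0.1122 + 0·0.1394 + 4·0.0702 + 4·0.0891 + 4·0.1107 + 4·0.1014 + 5·0.1287 + 6·0.1599
 = 0 + 0 + 0 + 0.2808 + 0.3564 + 0.4428 + 0.4056 + 0.6435 + 0.9594
 = 3.0885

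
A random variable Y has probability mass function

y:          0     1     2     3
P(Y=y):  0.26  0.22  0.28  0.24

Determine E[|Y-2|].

0.98

E[|Y-2|] = Σ |y-2|·P(Y=y)
 = 2·0.26 + 1·0.22 + 0·0.28 + 1·0.24
 = 0.52 + 0.22 + 0 + 0.24
 = 0.98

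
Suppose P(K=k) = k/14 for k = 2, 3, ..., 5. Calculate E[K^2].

E[K^2] = Σ k^2·P(K=k)
 = 4·1/7 + 9·3/14 + 16·2/7 + 25·5/14
 = 4/7 + 27/14 + 32/7 + 125/14
 = 16

16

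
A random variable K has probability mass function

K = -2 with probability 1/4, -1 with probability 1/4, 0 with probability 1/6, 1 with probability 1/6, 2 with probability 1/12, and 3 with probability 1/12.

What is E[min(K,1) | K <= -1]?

-1.5

P(K <= -1) = 1/4 + 1/4 = 1/2.
E[min(K,1) | K <= -1] = [(-2)·1/4 + (-1)·1/4] / (1/2)
 = -3/4 / (1/2)
 = -3/2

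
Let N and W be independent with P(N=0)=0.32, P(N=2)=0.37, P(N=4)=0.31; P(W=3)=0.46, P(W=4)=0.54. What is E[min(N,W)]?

1.8374

E[min(N,W)] = Σ_n Σ_w min(n,w) · P(N=n)P(W=w)
 = 0·0.1472 + 0·0.1728 + 2·0.1702 + 2·0.1998 + 3·0.1426 + 4·0.1674
 = 0 + 0 + 0.3404 + 0.3996 + 0.4278 + 0.6696
 = 1.8374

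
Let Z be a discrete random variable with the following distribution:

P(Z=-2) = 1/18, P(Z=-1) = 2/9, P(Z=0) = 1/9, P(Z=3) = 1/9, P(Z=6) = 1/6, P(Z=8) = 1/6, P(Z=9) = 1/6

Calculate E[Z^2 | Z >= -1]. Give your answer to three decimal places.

33.235

P(Z >= -1) = 2/9 + 1/9 + 1/9 + 1/6 + 1/6 + 1/6 = 17/18.
E[Z^2 | Z >= -1] = [1·2/9 + 0·1/9 + 9·1/9 + 36·1/6 + 64·1/6 + 81·1/6] / (17/18)
 = 565/18 / (17/18)
 = 565/17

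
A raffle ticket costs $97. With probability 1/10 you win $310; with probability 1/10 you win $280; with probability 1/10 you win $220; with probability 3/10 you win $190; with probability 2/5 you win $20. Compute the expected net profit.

49

E[payout] = 310·1/10 + 280·1/10 + 220·1/10 + 190·3/10 + 20·2/5
 = 31 + 28 + 22 + 57 + 8
 = 146
Net = 146 - 97 = 49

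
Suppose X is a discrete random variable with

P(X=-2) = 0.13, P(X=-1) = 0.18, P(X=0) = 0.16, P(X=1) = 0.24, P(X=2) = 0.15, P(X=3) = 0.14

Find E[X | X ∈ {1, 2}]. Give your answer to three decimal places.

P(X ∈ {1, 2}) = 0.24 + 0.15 = 0.39.
E[X | X ∈ {1, 2}] = [1·0.24 + 2·0.15] / 0.39
 = 0.54 / 0.39
 = 18/13

1.385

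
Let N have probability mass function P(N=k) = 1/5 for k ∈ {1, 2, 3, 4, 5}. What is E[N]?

E[N] = Σ n·P(N=n)
 = 1·1/5 + 2·1/5 + 3·1/5 + 4·1/5 + 5·1/5
 = 1/5 + 2/5 + 3/5 + 4/5 + 1
 = 3

3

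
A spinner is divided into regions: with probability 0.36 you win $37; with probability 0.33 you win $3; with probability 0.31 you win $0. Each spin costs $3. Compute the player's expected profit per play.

E[payout] = 37·0.36 + 3·0.33 + 0·0.31
 = 13.32 + 0.99 + 0
 = 14.31
Net = 14.31 - 3 = 11.31

11.31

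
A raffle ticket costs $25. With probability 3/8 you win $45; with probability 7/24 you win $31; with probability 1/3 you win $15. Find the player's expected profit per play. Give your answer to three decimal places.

5.917

E[payout] = 45·3/8 + 31·7/24 + 15·1/3
 = 135/8 + 217/24 + 5
 = 371/12
Net = 371/12 - 25 = 71/12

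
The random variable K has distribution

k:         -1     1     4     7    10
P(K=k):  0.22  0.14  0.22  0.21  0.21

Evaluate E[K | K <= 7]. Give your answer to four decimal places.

P(K <= 7) = 0.22 + 0.14 + 0.22 + 0.21 = 0.79.
E[K | K <= 7] = [(-1)·0.22 + 1·0.14 + 4·0.22 + 7·0.21] / 0.79
 = 2.27 / 0.79
 = 227/79

2.8734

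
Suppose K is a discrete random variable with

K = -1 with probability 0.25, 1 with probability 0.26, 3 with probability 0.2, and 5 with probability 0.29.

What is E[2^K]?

E[2^K] = Σ 2^k·P(K=k)
 = 0.5·0.25 + 2·0.26 + 8·0.2 + 32·0.29
 = 0.125 + 0.52 + 1.6 + 9.28
 = 11.525

11.525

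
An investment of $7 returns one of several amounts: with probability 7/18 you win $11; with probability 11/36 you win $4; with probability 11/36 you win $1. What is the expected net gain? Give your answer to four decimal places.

-1.1944

E[payout] = 11·7/18 + 4·11/36 + 1·11/36
 = 77/18 + 11/9 + 11/36
 = 209/36
Net = 209/36 - 7 = -43/36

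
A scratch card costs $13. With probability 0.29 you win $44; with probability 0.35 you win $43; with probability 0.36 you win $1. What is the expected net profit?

15.17

E[payout] = 44·0.29 + 43·0.35 + 1·0.36
 = 12.76 + 15.05 + 0.36
 = 28.17
Net = 28.17 - 13 = 15.17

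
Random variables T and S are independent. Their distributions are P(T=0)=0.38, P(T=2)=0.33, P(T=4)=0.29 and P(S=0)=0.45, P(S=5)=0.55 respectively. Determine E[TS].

5.005

E[TS] = Σ_t Σ_s ts · P(T=t)P(S=s)
 = 0·0.171 + 0·0.209 + 0·0.1485 + 10·0.1815 + 0·0.1305 + 20·0.1595
 = 0 + 0 + 0 + 1.815 + 0 + 3.19
 = 5.005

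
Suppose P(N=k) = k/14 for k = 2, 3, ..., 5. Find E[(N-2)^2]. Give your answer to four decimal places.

E[(N-2)^2] = Σ (n-2)^2·P(N=n)
 = 0·1/7 + 1·3/14 + 4·2/7 + 9·5/14
 = 0 + 3/14 + 8/7 + 45/14
 = 32/7

4.5714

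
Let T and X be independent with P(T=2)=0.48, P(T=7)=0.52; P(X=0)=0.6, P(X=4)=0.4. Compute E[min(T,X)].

1.216

E[min(T,X)] = Σ_t Σ_x min(t,x) · P(T=t)P(X=x)
 = 0·0.288 + 2·0.192 + 0·0.312 + 4·0.208
 = 0 + 0.384 + 0 + 0.832
 = 1.216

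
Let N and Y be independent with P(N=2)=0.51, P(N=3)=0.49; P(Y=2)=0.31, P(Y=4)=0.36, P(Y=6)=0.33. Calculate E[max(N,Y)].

4.1919

E[max(N,Y)] = Σ_n Σ_y max(n,y) · P(N=n)P(Y=y)
 = 2·0.1581 + 4·0.1836 + 6·0.1683 + 3·0.1519 + 4·0.1764 + 6·0.1617
 = 0.3162 + 0.7344 + 1.0098 + 0.4557 + 0.7056 + 0.9702
 = 4.1919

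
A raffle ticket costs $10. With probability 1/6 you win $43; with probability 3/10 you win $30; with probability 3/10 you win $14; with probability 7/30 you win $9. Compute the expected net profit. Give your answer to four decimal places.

E[payout] = 43·1/6 + 30·3/10 + 14·3/10 + 9·7/30
 = 43/6 + 9 + 21/5 + 21/10
 = 337/15
Net = 337/15 - 10 = 187/15

12.4667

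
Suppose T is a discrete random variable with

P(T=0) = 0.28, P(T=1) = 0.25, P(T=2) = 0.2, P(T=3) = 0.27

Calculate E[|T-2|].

1.08

E[|T-2|] = Σ |t-2|·P(T=t)
 = 2·0.28 + 1·0.25 + 0·0.2 + 1·0.27
 = 0.56 + 0.25 + 0 + 0.27
 = 1.08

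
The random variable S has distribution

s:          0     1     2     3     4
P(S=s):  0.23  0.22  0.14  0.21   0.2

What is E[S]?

E[S] = Σ s·P(S=s)
 = 0·0.23 + 1·0.22 + 2·0.14 + 3·0.21 + 4·0.2
 = 0 + 0.22 + 0.28 + 0.63 + 0.8
 = 1.93

1.93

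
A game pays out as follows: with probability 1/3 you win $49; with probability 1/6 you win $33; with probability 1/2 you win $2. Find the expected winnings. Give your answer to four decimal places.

E[payout] = 49·1/3 + 33·1/6 + 2·1/2
 = 49/3 + 11/2 + 1
 = 137/6

22.8333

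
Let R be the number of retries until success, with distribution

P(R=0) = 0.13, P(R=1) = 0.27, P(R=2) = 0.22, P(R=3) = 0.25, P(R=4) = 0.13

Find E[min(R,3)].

1.85

E[min(R,3)] = Σ min(r,3)·P(R=r)
 = 0·0.13 + 1·0.27 + 2·0.22 + 3·0.25 + 3·0.13
 = 0 + 0.27 + 0.44 + 0.75 + 0.39
 = 1.85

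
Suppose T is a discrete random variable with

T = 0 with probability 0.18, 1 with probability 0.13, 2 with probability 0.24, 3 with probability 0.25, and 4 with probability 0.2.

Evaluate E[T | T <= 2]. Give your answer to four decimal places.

1.1091

P(T <= 2) = 0.18 + 0.13 + 0.24 = 0.55.
E[T | T <= 2] = [0·0.18 + 1·0.13 + 2·0.24] / 0.55
 = 0.61 / 0.55
 = 61/55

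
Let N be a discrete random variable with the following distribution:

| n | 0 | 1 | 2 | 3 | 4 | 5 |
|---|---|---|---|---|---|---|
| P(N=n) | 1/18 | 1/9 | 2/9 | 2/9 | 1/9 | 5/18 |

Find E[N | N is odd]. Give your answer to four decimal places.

3.5455

P(N is odd) = 1/9 + 2/9 + 5/18 = 11/18.
E[N | N is odd] = [1·1/9 + 3·2/9 + 5·5/18] / (11/18)
 = 13/6 / (11/18)
 = 39/11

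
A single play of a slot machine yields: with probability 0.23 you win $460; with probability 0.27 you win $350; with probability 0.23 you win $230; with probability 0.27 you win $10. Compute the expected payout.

255.9

E[payout] = 460·0.23 + 350·0.27 + 230·0.23 + 10·0.27
 = 105.8 + 94.5 + 52.9 + 2.7
 = 255.9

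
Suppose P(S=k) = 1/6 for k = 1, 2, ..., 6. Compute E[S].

E[S] = Σ s·P(S=s)
 = 1·1/6 + 2·1/6 + 3·1/6 + 4·1/6 + 5·1/6 + 6·1/6
 = 1/6 + 1/3 + 1/2 + 2/3 + 5/6 + 1
 = 7/2

3.5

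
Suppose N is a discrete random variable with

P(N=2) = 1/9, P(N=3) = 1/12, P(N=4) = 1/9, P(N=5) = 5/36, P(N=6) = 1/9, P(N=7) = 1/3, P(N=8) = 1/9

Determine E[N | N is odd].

P(N is odd) = 1/12 + 5/36 + 1/3 = 5/9.
E[N | N is odd] = [3·1/12 + 5·5/36 + 7·1/3] / (5/9)
 = 59/18 / (5/9)
 = 59/10

5.9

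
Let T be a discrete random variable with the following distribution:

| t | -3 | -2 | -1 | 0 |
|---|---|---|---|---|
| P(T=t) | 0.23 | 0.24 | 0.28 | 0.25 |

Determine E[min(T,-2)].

E[min(T,-2)] = Σ min(t,-2)·P(T=t)
 = (-3)·0.23 + (-2)·0.24 + (-2)·0.28 + (-2)·0.25
 = (-0.69) + (-0.48) + (-0.56) + (-0.5)
 = -2.23

-2.23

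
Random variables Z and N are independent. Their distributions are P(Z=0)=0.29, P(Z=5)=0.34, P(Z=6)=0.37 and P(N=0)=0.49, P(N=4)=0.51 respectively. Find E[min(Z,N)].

E[min(Z,N)] = Σ_z Σ_n min(z,n) · P(Z=z)P(N=n)
 = 0·0.1421 + 0·0.1479 + 0·0.1666 + 4·0.1734 + 0·0.1813 + 4·0.1887
 = 0 + 0 + 0 + 0.6936 + 0 + 0.7548
 = 1.4484

1.4484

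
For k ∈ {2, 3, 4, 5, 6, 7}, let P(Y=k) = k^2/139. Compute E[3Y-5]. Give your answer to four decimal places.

11.8993

E[3Y-5] = Σ (3y-5)·P(Y=y)
 = 1·4/139 + 4·9/139 + 7·16/139 + 10·25/139 + 13·36/139 + 16·49/139
 = 4/139 + 36/139 + 112/139 + 250/139 + 468/139 + 784/139
 = 1654/139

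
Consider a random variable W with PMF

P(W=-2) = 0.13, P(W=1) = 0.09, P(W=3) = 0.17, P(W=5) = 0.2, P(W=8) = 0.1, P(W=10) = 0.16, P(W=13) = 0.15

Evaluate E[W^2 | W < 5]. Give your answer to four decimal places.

P(W < 5) = 0.13 + 0.09 + 0.17 = 0.39.
E[W^2 | W < 5] = [4·0.13 + 1·0.09 + 9·0.17] / 0.39
 = 2.14 / 0.39
 = 214/39

5.4872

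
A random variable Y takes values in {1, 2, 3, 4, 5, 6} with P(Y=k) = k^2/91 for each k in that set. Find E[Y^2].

25

E[Y^2] = Σ y^2·P(Y=y)
 = 1·1/91 + 4·4/91 + 9·9/91 + 16·16/91 + 25·25/91 + 36·36/91
 = 1/91 + 16/91 + 81/91 + 256/91 + 625/91 + 1296/91
 = 25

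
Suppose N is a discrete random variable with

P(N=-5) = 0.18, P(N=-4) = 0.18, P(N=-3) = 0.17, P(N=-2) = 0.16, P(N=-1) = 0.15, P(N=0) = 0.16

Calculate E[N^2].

9.7

E[N^2] = Σ n^2·P(N=n)
 = 25·0.18 + 16·0.18 + 9·0.17 + 4·0.16 + 1·0.15 + 0·0.16
 = 4.5 + 2.88 + 1.53 + 0.64 + 0.15 + 0
 = 9.7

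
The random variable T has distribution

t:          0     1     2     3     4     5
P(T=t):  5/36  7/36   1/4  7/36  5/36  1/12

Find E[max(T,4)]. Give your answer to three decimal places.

4.083

E[max(T,4)] = Σ max(t,4)·P(T=t)
 = 4·5/36 + 4·7/36 + 4·1/4 + 4·7/36 + 4·5/36 + 5·1/12
 = 5/9 + 7/9 + 1 + 7/9 + 5/9 + 5/12
 = 49/12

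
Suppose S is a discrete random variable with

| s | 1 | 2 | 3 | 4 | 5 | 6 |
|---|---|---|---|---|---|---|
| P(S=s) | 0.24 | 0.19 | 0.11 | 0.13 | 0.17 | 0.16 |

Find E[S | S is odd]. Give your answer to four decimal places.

2.7308

P(S is odd) = 0.24 + 0.11 + 0.17 = 0.52.
E[S | S is odd] = [1·0.24 + 3·0.11 + 5·0.17] / 0.52
 = 1.42 / 0.52
 = 71/26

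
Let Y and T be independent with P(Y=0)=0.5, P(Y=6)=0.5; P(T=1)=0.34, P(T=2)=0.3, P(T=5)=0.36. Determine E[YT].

8.22

E[YT] = Σ_y Σ_t yt · P(Y=y)P(T=t)
 = 0·0.17 + 0·0.15 + 0·0.18 + 6·0.17 + 12·0.15 + 30·0.18
 = 0 + 0 + 0 + 1.02 + 1.8 + 5.4
 = 8.22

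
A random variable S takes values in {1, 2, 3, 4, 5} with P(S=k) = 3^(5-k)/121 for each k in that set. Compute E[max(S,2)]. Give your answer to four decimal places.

2.1488

E[max(S,2)] = Σ max(s,2)·P(S=s)
 = 2·81/121 + 2·27/121 + 3·9/121 + 4·3/121 + 5·1/121
 = 162/121 + 54/121 + 27/121 + 12/121 + 5/121
 = 260/121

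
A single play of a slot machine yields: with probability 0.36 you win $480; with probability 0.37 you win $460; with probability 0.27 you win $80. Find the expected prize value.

364.6

E[payout] = 480·0.36 + 460·0.37 + 80·0.27
 = 172.8 + 170.2 + 21.6
 = 364.6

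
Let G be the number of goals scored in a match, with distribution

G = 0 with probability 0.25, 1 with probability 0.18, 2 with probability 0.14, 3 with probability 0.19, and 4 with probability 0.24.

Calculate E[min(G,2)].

1.32

E[min(G,2)] = Σ min(g,2)·P(G=g)
 = 0·0.25 + 1·0.18 + 2·0.14 + 2·0.19 + 2·0.24
 = 0 + 0.18 + 0.28 + 0.38 + 0.48
 = 1.32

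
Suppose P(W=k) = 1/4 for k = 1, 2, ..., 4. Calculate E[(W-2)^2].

E[(W-2)^2] = Σ (w-2)^2·P(W=w)
 = 1·1/4 + 0·1/4 + 1·1/4 + 4·1/4
 = 1/4 + 0 + 1/4 + 1
 = 3/2

1.5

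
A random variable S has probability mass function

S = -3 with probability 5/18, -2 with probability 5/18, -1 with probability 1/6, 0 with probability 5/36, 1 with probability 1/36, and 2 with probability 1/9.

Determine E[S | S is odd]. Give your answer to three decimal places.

-2.059

P(S is odd) = 5/18 + 1/6 + 1/36 = 17/36.
E[S | S is odd] = [(-3)·5/18 + (-1)·1/6 + 1·1/36] / (17/36)
 = -35/36 / (17/36)
 = -35/17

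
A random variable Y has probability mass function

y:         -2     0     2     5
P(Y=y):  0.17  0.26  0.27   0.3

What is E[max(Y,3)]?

E[max(Y,3)] = Σ max(y,3)·P(Y=y)
 = 3·0.17 + 3·0.26 + 3·0.27 + 5·0.3
 = 0.51 + 0.78 + 0.81 + 1.5
 = 3.6

3.6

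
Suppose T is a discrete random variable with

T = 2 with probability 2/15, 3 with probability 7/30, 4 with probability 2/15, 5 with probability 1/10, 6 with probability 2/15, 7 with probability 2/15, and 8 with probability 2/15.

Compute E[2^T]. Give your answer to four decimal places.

E[2^T] = Σ 2^t·P(T=t)
 = 4·2/15 + 8·7/30 + 16·2/15 + 32·1/10 + 64·2/15 + 128·2/15 + 256·2/15
 = 8/15 + 28/15 + 32/15 + 16/5 + 128/15 + 256/15 + 512/15
 = 1012/15

67.4667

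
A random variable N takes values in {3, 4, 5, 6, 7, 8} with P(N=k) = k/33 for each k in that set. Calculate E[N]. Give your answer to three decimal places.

6.030

E[N] = Σ n·P(N=n)
 = 3·1/11 + 4·4/33 + 5·5/33 + 6·2/11 + 7·7/33 + 8·8/33
 = 3/11 + 16/33 + 25/33 + 12/11 + 49/33 + 64/33
 = 199/33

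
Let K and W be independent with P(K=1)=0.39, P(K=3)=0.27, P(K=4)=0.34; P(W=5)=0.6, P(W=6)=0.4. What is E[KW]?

13.824

E[KW] = Σ_k Σ_w kw · P(K=k)P(W=w)
 = 5·0.234 + 6·0.156 + 15·0.162 + 18·0.108 + 20·0.204 + 24·0.136
 = 1.17 + 0.936 + 2.43 + 1.944 + 4.08 + 3.264
 = 13.824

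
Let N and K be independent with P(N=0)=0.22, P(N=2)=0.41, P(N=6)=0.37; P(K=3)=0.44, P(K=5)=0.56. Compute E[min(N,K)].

E[min(N,K)] = Σ_n Σ_k min(n,k) · P(N=n)P(K=k)
 = 0·0.0968 + 0·0.1232 + 2·0.1804 + 2·0.2296 + 3·0.1628 + 5·0.2072
 = 0 + 0 + 0.3608 + 0.4592 + 0.4884 + 1.036
 = 2.3444

2.3444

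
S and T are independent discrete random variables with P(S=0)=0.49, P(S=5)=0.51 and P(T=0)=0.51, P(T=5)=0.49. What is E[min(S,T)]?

1.2495

E[min(S,T)] = Σ_s Σ_t min(s,t) · P(S=s)P(T=t)
 = 0·0.2499 + 0·0.2401 + 0·0.2601 + 5·0.2499
 = 0 + 0 + 0 + 1.2495
 = 1.2495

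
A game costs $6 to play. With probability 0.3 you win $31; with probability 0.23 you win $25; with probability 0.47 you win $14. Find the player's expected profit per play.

15.63

E[payout] = 31·0.3 + 25·0.23 + 14·0.47
 = 9.3 + 5.75 + 6.58
 = 21.63
Net = 21.63 - 6 = 15.63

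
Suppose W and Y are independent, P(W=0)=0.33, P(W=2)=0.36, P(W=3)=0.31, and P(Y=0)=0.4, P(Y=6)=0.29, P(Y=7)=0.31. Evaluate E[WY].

E[WY] = Σ_w Σ_y wy · P(W=w)P(Y=y)
 = 0·0.132 + 0·0.0957 + 0·0.1023 + 0·0.144 + 12·0.1044 + 14·0.1116 + 0·0.124 + 18·0.0899 + 21·0.0961
 = 0 + 0 + 0 + 0 + 1.2528 + 1.5624 + 0 + 1.6182 + 2.0181
 = 6.4515

6.4515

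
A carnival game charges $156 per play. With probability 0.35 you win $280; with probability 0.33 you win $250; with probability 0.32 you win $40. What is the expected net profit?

37.3

E[payout] = 280·0.35 + 250·0.33 + 40·0.32
 = 98 + 82.5 + 12.8
 = 193.3
Net = 193.3 - 156 = 37.3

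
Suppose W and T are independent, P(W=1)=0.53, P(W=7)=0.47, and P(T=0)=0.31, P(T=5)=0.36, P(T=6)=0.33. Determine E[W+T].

7.6

E[W+T] = Σ_w Σ_t (w+t) · P(W=w)P(T=t)
 = 1·0.1643 + 6·0.1908 + 7·0.1749 + 7·0.1457 + 12·0.1692 + 13·0.1551
 = 0.1643 + 1.1448 + 1.2243 + 1.0199 + 2.0304 + 2.0163
 = 7.6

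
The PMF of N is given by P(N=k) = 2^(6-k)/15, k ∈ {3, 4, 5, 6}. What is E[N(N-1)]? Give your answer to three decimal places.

E[N(N-1)] = Σ n(n-1)·P(N=n)
 = 6·8/15 + 12·4/15 + 20·2/15 + 30·1/15
 = 16/5 + 16/5 + 8/3 + 2
 = 166/15

11.067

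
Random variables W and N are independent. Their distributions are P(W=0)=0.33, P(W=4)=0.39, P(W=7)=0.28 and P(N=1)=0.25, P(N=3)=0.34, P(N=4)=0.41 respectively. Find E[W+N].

6.43

E[W+N] = Σ_w Σ_n (w+n) · P(W=w)P(N=n)
 = 1·0.0825 + 3·0.1122 + 4·0.1353 + 5·0.0975 + 7·0.1326 + 8·0.1599 + 8·0.07 + 10·0.0952 + 11·0.1148
 = 0.0825 + 0.3366 + 0.5412 + 0.4875 + 0.9282 + 1.2792 + 0.56 + 0.952 + 1.2628
 = 6.43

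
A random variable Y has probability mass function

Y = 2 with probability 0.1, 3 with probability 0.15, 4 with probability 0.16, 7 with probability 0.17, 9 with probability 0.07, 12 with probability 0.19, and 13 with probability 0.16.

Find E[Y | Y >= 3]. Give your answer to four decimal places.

P(Y >= 3) = 0.15 + 0.16 + 0.17 + 0.07 + 0.19 + 0.16 = 0.9.
E[Y | Y >= 3] = [3·0.15 + 4·0.16 + 7·0.17 + 9·0.07 + 12·0.19 + 13·0.16] / 0.9
 = 7.27 / 0.9
 = 727/90

8.0778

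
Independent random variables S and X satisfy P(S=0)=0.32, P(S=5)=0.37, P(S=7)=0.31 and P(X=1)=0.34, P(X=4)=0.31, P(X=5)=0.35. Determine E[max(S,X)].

E[max(S,X)] = Σ_s Σ_x max(s,x) · P(S=s)P(X=x)
 = 1·0.1088 + 4·0.0992 + 5·0.112 + 5·0.1258 + 5·0.1147 + 5·0.1295 + 7·0.1054 + 7·0.0961 + 7·0.1085
 = 0.1088 + 0.3968 + 0.56 + 0.629 + 0.5735 + 0.6475 + 0.7378 + 0.6727 + 0.7595
 = 5.0856

5.0856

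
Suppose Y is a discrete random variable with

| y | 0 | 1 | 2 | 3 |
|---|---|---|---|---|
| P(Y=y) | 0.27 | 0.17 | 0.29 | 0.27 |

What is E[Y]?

1.56

E[Y] = Σ y·P(Y=y)
 = 0·0.27 + 1·0.17 + 2·0.29 + 3·0.27
 = 0 + 0.17 + 0.58 + 0.81
 = 1.56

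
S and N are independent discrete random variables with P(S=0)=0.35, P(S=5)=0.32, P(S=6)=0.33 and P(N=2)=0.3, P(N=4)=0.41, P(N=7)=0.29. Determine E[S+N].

E[S+N] = Σ_s Σ_n (s+n) · P(S=s)P(N=n)
 = 2·0.105 + 4·0.1435 + 7·0.1015 + 7·0.096 + 9·0.1312 + 12·0.0928 + 8·0.099 + 10·0.1353 + 13·0.0957
 = 0.21 + 0.574 + 0.7105 + 0.672 + 1.1808 + 1.1136 + 0.792 + 1.353 + 1.2441
 = 7.85

7.85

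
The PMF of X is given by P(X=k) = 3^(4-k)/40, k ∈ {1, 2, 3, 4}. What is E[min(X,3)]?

1.425

E[min(X,3)] = Σ min(x,3)·P(X=x)
 = 1·27/40 + 2·9/40 + 3·3/40 + 3·1/40
 = 27/40 + 9/20 + 9/40 + 3/40
 = 57/40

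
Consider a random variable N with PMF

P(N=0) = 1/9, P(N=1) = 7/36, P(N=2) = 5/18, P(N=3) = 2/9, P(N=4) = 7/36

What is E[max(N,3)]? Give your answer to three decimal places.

3.194

E[max(N,3)] = Σ max(n,3)·P(N=n)
 = 3·1/9 + 3·7/36 + 3·5/18 + 3·2/9 + 4·7/36
 = 1/3 + 7/12 + 5/6 + 2/3 + 7/9
 = 115/36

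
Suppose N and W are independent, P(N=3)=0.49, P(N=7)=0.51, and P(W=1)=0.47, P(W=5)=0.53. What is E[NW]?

15.7248

E[NW] = Σ_n Σ_w nw · P(N=n)P(W=w)
 = 3·0.2303 + 15·0.2597 + 7·0.2397 + 35·0.2703
 = 0.6909 + 3.8955 + 1.6779 + 9.4605
 = 15.7248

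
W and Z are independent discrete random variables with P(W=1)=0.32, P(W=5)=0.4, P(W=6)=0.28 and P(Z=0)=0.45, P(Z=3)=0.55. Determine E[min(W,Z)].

E[min(W,Z)] = Σ_w Σ_z min(w,z) · P(W=w)P(Z=z)
 = 0·0.144 + 1·0.176 + 0·0.18 + 3·0.22 + 0·0.126 + 3·0.154
 = 0 + 0.176 + 0 + 0.66 + 0 + 0.462
 = 1.298

1.298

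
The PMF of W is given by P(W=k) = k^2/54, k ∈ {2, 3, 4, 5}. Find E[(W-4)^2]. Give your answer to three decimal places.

0.926

E[(W-4)^2] = Σ (w-4)^2·P(W=w)
 = 4·2/27 + 1·1/6 + 0·8/27 + 1·25/54
 = 8/27 + 1/6 + 0 + 25/54
 = 25/27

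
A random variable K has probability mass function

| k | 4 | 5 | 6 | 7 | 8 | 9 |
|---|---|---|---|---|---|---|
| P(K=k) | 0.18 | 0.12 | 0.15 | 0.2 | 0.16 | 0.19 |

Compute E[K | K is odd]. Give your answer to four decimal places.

P(K is odd) = 0.12 + 0.2 + 0.19 = 0.51.
E[K | K is odd] = [5·0.12 + 7·0.2 + 9·0.19] / 0.51
 = 3.71 / 0.51
 = 371/51

7.2745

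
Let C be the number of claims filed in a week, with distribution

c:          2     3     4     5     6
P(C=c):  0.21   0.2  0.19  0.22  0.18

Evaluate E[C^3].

85.62

E[C^3] = Σ c^3·P(C=c)
 = 8·0.21 + 27·0.2 + 64·0.19 + 125·0.22 + 216·0.18
 = 1.68 + 5.4 + 12.16 + 27.5 + 38.88
 = 85.62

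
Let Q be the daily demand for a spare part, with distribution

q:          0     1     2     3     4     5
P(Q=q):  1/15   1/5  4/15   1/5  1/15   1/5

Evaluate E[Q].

2.6

E[Q] = Σ q·P(Q=q)
 = 0·1/15 + 1·1/5 + 2·4/15 + 3·1/5 + 4·1/15 + 5·1/5
 = 0 + 1/5 + 8/15 + 3/5 + 4/15 + 1
 = 13/5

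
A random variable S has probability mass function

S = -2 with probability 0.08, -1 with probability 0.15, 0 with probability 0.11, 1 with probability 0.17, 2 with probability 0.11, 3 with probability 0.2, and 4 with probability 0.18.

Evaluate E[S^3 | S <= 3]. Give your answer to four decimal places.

6.9024

P(S <= 3) = 0.08 + 0.15 + 0.11 + 0.17 + 0.11 + 0.2 = 0.82.
E[S^3 | S <= 3] = [(-8)·0.08 + (-1)·0.15 + 0·0.11 + 1·0.17 + 8·0.11 + 27·0.2] / 0.82
 = 5.66 / 0.82
 = 283/41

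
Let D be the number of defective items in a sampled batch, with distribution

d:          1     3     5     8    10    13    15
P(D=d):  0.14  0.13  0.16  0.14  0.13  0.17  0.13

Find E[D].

7.91

E[D] = Σ d·P(D=d)
 = 1·0.14 + 3·0.13 + 5·0.16 + 8·0.14 + 10·0.13 + 13·0.17 + 15·0.13
 = 0.14 + 0.39 + 0.8 + 1.12 + 1.3 + 2.21 + 1.95
 = 7.91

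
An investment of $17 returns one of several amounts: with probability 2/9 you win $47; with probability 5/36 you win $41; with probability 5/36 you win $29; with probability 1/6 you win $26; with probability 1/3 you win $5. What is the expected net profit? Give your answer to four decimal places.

9.1667

E[payout] = 47·2/9 + 41·5/36 + 29·5/36 + 26·1/6 + 5·1/3
 = 94/9 + 205/36 + 145/36 + 13/3 + 5/3
 = 157/6
Net = 157/6 - 17 = 55/6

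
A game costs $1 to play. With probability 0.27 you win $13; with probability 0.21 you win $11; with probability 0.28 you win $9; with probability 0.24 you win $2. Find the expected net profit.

E[payout] = 13·0.27 + 11·0.21 + 9·0.28 + 2·0.24
 = 3.51 + 2.31 + 2.52 + 0.48
 = 8.82
Net = 8.82 - 1 = 7.82

7.82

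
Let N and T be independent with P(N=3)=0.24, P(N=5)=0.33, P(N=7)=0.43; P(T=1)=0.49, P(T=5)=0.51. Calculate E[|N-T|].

E[|N-T|] = Σ_n Σ_t |n-t| · P(N=n)P(T=t)
 = 2·0.1176 + 2·0.1224 + 4·0.1617 + 0·0.1683 + 6·0.2107 + 2·0.2193
 = 0.2352 + 0.2448 + 0.6468 + 0 + 1.2642 + 0.4386
 = 2.8296

2.8296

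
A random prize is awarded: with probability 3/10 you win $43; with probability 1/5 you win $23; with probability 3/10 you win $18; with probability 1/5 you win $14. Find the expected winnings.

E[payout] = 43·3/10 + 23·1/5 + 18·3/10 + 14·1/5
 = 129/10 + 23/5 + 27/5 + 14/5
 = 257/10

25.7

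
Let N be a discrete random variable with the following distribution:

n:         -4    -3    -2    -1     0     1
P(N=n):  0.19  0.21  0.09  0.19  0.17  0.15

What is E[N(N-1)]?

E[N(N-1)] = Σ n(n-1)·P(N=n)
 = 20·0.19 + 12·0.21 + 6·0.09 + 2·0.19 + 0·0.17 + 0·0.15
 = 3.8 + 2.52 + 0.54 + 0.38 + 0 + 0
 = 7.24

7.24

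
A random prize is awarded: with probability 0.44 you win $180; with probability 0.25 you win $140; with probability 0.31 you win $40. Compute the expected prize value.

E[payout] = 180·0.44 + 140·0.25 + 40·0.31
 = 79.2 + 35 + 12.4
 = 126.6

126.6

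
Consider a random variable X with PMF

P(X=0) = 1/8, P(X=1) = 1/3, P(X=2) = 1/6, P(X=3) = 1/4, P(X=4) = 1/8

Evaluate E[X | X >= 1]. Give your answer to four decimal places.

P(X >= 1) = 1/3 + 1/6 + 1/4 + 1/8 = 7/8.
E[X | X >= 1] = [1·1/3 + 2·1/6 + 3·1/4 + 4·1/8] / (7/8)
 = 23/12 / (7/8)
 = 46/21

2.1905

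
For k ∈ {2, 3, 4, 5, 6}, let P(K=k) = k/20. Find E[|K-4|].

E[|K-4|] = Σ |k-4|·P(K=k)
 = 2·1/10 + 1·3/20 + 0·1/5 + 1·1/4 + 2·3/10
 = 1/5 + 3/20 + 0 + 1/4 + 3/5
 = 6/5

1.2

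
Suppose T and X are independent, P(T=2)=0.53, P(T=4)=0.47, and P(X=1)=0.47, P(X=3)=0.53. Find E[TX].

E[TX] = Σ_t Σ_x tx · P(T=t)P(X=x)
 = 2·0.2491 + 6·0.2809 + 4·0.2209 + 12·0.2491
 = 0.4982 + 1.6854 + 0.8836 + 2.9892
 = 6.0564

6.0564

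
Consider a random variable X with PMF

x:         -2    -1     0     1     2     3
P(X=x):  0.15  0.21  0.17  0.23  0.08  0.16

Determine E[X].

0.36

E[X] = Σ x·P(X=x)
 = (-2)·0.15 + (-1)·0.21 + 0·0.17 + 1·0.23 + 2·0.08 + 3·0.16
 = (-0.3) + (-0.21) + 0 + 0.23 + 0.16 + 0.48
 = 0.36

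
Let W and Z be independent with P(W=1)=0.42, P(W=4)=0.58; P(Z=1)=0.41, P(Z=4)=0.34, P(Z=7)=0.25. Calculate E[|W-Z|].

2.2068

E[|W-Z|] = Σ_w Σ_z |w-z| · P(W=w)P(Z=z)
 = 0·0.1722 + 3·0.1428 + 6·0.105 + 3·0.2378 + 0·0.1972 + 3·0.145
 = 0 + 0.4284 + 0.63 + 0.7134 + 0 + 0.435
 = 2.2068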